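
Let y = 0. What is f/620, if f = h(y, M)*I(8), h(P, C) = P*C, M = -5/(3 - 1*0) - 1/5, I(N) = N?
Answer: 0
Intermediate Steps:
M = -28/15 (M = -5/(3 + 0) - 1*⅕ = -5/3 - ⅕ = -28/15 ≈ -1.8667)
h(P, C) = C*P
f = 0 (f = -28/15*0*8 = 0*8 = 0)
f/620 = 0/620 = 0*(1/620) = 0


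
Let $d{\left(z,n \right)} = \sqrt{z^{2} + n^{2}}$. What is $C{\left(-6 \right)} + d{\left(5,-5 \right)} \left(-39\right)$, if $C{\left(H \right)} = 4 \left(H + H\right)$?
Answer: $-48 - 195 \sqrt{2} \approx -323.77$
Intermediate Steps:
$C{\left(H \right)} = 8 H$ ($C{\left(H \right)} = 4 \cdot 2 H = 8 H$)
$d{\left(z,n \right)} = \sqrt{n^{2} + z^{2}}$
$C{\left(-6 \right)} + d{\left(5,-5 \right)} \left(-39\right) = 8 \left(-6\right) + \sqrt{\left(-5\right)^{2} + 5^{2}} \left(-39\right) = -48 + \sqrt{25 + 25} \left(-39\right) = -48 + \sqrt{50} \left(-39\right) = -48 + 5 \sqrt{2} \left(-39\right) = -48 - 195 \sqrt{2}$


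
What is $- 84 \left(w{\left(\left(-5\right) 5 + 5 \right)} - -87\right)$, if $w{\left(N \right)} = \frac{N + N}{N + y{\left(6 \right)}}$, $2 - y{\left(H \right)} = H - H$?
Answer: $- \frac{22484}{3} \approx -7494.7$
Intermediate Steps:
$y{\left(H \right)} = 2$ ($y{\left(H \right)} = 2 - \left(H - H\right) = 2 - 0 = 2 + 0 = 2$)
$w{\left(N \right)} = \frac{2 N}{2 + N}$ ($w{\left(N \right)} = \frac{N + N}{N + 2} = \frac{2 N}{2 + N}$)
$- 84 \left(w{\left(\left(-5\right) 5 + 5 \right)} - -87\right) = - 84 \left(\frac{2 \left(\left(-5\right) 5 + 5\right)}{2 + \left(\left(-5\right) 5 + 5\right)} - -87\right) = - 84 \left(\frac{2 \left(-25 + 5\right)}{2 + \left(-25 + 5\right)} + 87\right) = - 84 \left(2 \left(-20\right) \frac{1}{2 - 20} + 87\right) = - 84 \left(2 \left(-20\right) \frac{1}{-18} + 87\right) = - 84 \left(2 \left(-20\right) \left(- \frac{1}{18}\right) + 87\right) = - 84 \left(\frac{20}{9} + 87\right) = \left(-84\right) \frac{803}{9} = - \frac{22484}{3}$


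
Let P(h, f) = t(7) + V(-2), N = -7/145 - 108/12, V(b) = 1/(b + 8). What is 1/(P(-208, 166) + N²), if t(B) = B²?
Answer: 126150/16530439 ≈ 0.0076314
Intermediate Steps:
V(b) = 1/(8 + b)
N = -1312/145 (N = -7*1/145 - 108*1/12 = -7/145 - 9 = -1312/145 ≈ -9.0483)
P(h, f) = 295/6 (P(h, f) = 7² + 1/(8 - 2) = 49 + 1/6 = 49 + ⅙ = 295/6)
1/(P(-208, 166) + N²) = 1/(295/6 + (-1312/145)²) = 1/(295/6 + 1721344/21025) = 1/(16530439/126150) = 126150/16530439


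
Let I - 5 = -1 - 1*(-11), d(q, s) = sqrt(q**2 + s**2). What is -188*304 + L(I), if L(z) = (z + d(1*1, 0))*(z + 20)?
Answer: -56592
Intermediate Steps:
I = 15 (I = 5 + (-1 - 1*(-11)) = 5 + (-1 + 11) = 5 + 10 = 15)
L(z) = (1 + z)*(20 + z) (L(z) = (z + sqrt((1*1)**2 + 0**2))*(z + 20) = (z + sqrt(1**2 + 0))*(20 + z) = (z + sqrt(1 + 0))*(20 + z) = (z + sqrt(1))*(20 + z) = (z + 1)*(20 + z) = (1 + z)*(20 + z))
-188*304 + L(I) = -188*304 + (20 + 15**2 + 21*15) = -57152 + (20 + 225 + 315) = -57152 + 560 = -56592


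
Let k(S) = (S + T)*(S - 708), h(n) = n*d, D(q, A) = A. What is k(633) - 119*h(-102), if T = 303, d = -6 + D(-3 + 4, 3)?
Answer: -106614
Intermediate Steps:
d = -3 (d = -6 + 3 = -3)
h(n) = -3*n (h(n) = n*(-3) = -3*n)
k(S) = (-708 + S)*(303 + S) (k(S) = (S + 303)*(S - 708) = (303 + S)*(-708 + S) = (-708 + S)*(303 + S))
k(633) - 119*h(-102) = (-214524 + 633**2 - 405*633) - (-357)*(-102) = (-214524 + 400689 - 256365) - 119*306 = -70200 - 36414 = -106614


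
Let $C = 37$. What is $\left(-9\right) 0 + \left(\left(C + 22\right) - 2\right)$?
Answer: $57$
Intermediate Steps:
$\left(-9\right) 0 + \left(\left(C + 22\right) - 2\right) = \left(-9\right) 0 + \left(\left(37 + 22\right) - 2\right) = 0 + \left(59 - 2\right) = 0 + 57 = 57$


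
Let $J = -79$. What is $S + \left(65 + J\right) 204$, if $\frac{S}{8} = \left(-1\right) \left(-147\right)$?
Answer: $-1680$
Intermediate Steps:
$S = 1176$ ($S = 8 \left(\left(-1\right) \left(-147\right)\right) = 8 \cdot 147 = 1176$)
$S + \left(65 + J\right) 204 = 1176 + \left(65 - 79\right) 204 = 1176 - 2856 = -1680$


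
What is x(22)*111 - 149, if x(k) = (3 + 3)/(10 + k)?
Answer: -2051/16 ≈ -128.19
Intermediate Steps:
x(k) = 6/(10 + k)
x(22)*111 - 149 = (6/(10 + 22))*111 - 149 = (6/32)*111 - 149 = (6*(1/32))*111 - 149 = (3/16)*111 - 149 = 333/16 - 149 = -2051/16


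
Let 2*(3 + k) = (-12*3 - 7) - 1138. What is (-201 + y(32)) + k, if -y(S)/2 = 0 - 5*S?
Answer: -949/2 ≈ -474.50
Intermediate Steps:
y(S) = 10*S (y(S) = -2*(0 - 5*S) = -(-10)*S = 10*S)
k = -1187/2 (k = -3 + ((-12*3 - 7) - 1138)/2 = -3 + ((-36 - 7) - 1138)/2 = -3 + (-43 - 1138)/2 = -3 + (½)*(-1181) = -3 - 1181/2 = -1187/2 ≈ -593.50)
(-201 + y(32)) + k = (-201 + 10*32) - 1187/2 = (-201 + 320) - 1187/2 = 119 - 1187/2 = -949/2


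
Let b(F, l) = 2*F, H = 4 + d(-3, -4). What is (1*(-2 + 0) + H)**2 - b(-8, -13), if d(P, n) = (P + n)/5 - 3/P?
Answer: 464/25 ≈ 18.560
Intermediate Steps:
d(P, n) = -3/P + P/5 + n/5 (d(P, n) = (P + n)*(1/5) - 3/P = (P/5 + n/5) - 3/P = -3/P + P/5 + n/5)
H = 18/5 (H = 4 + (1/5)*(-15 - 3*(-3 - 4))/(-3) = 4 + (1/5)*(-1/3)*(-15 - 3*(-7)) = 4 + (1/5)*(-1/3)*(-15 + 21) = 4 + (1/5)*(-1/3)*6 = 4 - 2/5 = 18/5 ≈ 3.6000)
(1*(-2 + 0) + H)**2 - b(-8, -13) = (1*(-2 + 0) + 18/5)**2 - 2*(-8) = (1*(-2) + 18/5)**2 - 1*(-16) = (-2 + 18/5)**2 + 16 = (8/5)**2 + 16 = 64/25 + 16 = 464/25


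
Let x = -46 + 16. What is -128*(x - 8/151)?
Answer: 580864/151 ≈ 3846.8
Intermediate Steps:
x = -30
-128*(x - 8/151) = -128*(-30 - 8/151) = -128*(-4538/151) = 580864/151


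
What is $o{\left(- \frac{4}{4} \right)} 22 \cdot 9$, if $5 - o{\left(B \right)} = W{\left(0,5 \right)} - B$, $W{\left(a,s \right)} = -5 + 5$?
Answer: $792$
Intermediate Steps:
$W{\left(a,s \right)} = 0$
$o{\left(B \right)} = 5 + B$ ($o{\left(B \right)} = 5 - \left(0 - B\right) = 5 - - B = 5 + B$)
$o{\left(- \frac{4}{4} \right)} 22 \cdot 9 = \left(5 - \frac{4}{4}\right) 22 \cdot 9 = \left(5 - 1\right) 22 \cdot 9 = 4 \cdot 22 \cdot 9 = 88 \cdot 9 = 792$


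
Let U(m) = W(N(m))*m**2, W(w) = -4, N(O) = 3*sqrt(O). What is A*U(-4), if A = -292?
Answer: 18688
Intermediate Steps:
U(m) = -4*m**2
A*U(-4) = -(-1168)*(-4)**2 = -(-1168)*16 = -292*(-64) = 18688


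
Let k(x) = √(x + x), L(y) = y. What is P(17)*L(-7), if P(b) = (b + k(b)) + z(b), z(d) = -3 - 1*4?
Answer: -70 - 7*√34 ≈ -110.82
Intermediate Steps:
z(d) = -7 (z(d) = -3 - 4 = -7)
k(x) = √2*√x (k(x) = √(2*x) = √2*√x)
P(b) = -7 + b + √2*√b (P(b) = (b + √2*√b) - 7 = -7 + b + √2*√b)
P(17)*L(-7) = (-7 + 17 + √2*√17)*(-7) = (-7 + 17 + √34)*(-7) = (10 + √34)*(-7) = -70 - 7*√34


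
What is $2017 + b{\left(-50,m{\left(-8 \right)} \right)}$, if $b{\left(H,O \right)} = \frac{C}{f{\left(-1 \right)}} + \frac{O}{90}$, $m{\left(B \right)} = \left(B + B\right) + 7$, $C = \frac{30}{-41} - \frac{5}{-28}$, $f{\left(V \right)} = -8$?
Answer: $\frac{92619223}{45920} \approx 2017.0$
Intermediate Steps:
$C = - \frac{635}{1148}$ ($C = 30 \left(- \frac{1}{41}\right) - - \frac{5}{28} = - \frac{30}{41} + \frac{5}{28} = - \frac{635}{1148} \approx -0.55314$)
$m{\left(B \right)} = 7 + 2 B$ ($m{\left(B \right)} = 2 B + 7 = 7 + 2 B$)
$b{\left(H,O \right)} = \frac{635}{9184} + \frac{O}{90}$ ($b{\left(H,O \right)} = - \frac{635}{1148 \left(-8\right)} + \frac{O}{90} = \left(- \frac{635}{1148}\right) \left(- \frac{1}{8}\right) + O \frac{1}{90} = \frac{635}{9184} + \frac{O}{90}$)
$2017 + b{\left(-50,m{\left(-8 \right)} \right)} = 2017 + \left(\frac{635}{9184} + \frac{7 + 2 \left(-8\right)}{90}\right) = 2017 + \left(\frac{635}{9184} + \frac{7 - 16}{90}\right) = 2017 + \left(\frac{635}{9184} + \frac{1}{90} \left(-9\right)\right) = 2017 + \left(\frac{635}{9184} - \frac{1}{10}\right) = 2017 - \frac{1417}{45920} = \frac{92619223}{45920}$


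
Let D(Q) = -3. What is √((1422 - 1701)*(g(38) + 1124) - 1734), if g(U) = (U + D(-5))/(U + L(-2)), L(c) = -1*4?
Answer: I*√364853490/34 ≈ 561.8*I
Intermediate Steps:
L(c) = -4
g(U) = (-3 + U)/(-4 + U) (g(U) = (U - 3)/(U - 4) = (-3 + U)/(-4 + U))
√((1422 - 1701)*(g(38) + 1124) - 1734) = √((1422 - 1701)*((-3 + 38)/(-4 + 38) + 1124) - 1734) = √(-279*(35/34 + 1124) - 1734) = √(-279*38251/34 - 1734) = √(-10672029/34 - 1734) = √(-10730985/34) = I*√364853490/34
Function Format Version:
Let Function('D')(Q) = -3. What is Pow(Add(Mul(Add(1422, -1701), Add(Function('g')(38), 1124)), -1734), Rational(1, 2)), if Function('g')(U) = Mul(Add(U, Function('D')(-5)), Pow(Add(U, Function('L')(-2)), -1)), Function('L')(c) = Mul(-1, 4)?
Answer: Mul(Rational(1, 34), I, Pow(364853490, Rational(1, 2))) ≈ Mul(561.80, I)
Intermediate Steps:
Function('L')(c) = -4
Function('g')(U) = Mul(Pow(Add(-4, U), -1), Add(-3, U)) (Function('g')(U) = Mul(Add(U, -3), Pow(Add(U, -4), -1)) = Mul(Add(-3, U), Pow(Add(-4, U), -1)) = Mul(Pow(Add(-4, U), -1), Add(-3, U)))
Pow(Add(Mul(Add(1422, -1701), Add(Function('g')(38), 1124)), -1734), Rational(1, 2)) = Pow(Add(Mul(Add(1422, -1701), Add(Mul(Pow(Add(-4, 38), -1), Add(-3, 38)), 1124)), -1734), Rational(1, 2)) = Pow(Add(Mul(-279, Add(Mul(Pow(34, -1), 35), 1124)), -1734), Rational(1, 2)) = Pow(Add(Mul(-279, Add(Mul(Rational(1, 34), 35), 1124)), -1734), Rational(1, 2)) = Pow(Add(Mul(-279, Add(Rational(35, 34), 1124)), -1734), Rational(1, 2)) = Pow(Add(Mul(-279, Rational(38251, 34)), -1734), Rational(1, 2)) = Pow(Add(Rational(-10672029, 34), -1734), Rational(1, 2)) = Pow(Rational(-10730985, 34), Rational(1, 2)) = Mul(Rational(1, 34), I, Pow(364853490, Rational(1, 2)))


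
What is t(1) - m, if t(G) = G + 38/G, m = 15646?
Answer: -15607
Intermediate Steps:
t(1) - m = (1 + 38/1) - 1*15646 = (1 + 38*1) - 15646 = (1 + 38) - 15646 = 39 - 15646 = -15607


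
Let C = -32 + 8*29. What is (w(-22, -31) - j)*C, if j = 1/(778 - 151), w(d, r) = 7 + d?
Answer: -1881200/627 ≈ -3000.3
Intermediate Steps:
C = 200 (C = -32 + 232 = 200)
j = 1/627 ≈ 0.0015949
(w(-22, -31) - j)*C = ((7 - 22) - 1*1/627)*200 = (-15 - 1/627)*200 = -9406/627*200 = -1881200/627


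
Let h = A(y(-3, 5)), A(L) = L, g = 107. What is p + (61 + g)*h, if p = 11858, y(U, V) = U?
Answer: 11354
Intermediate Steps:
h = -3
p + (61 + g)*h = 11858 + (61 + 107)*(-3) = 11858 + 168*(-3) = 11858 - 504 = 11354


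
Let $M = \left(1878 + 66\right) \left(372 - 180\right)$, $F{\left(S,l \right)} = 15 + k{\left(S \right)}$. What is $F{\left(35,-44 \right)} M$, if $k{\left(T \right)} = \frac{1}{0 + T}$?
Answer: $\frac{196328448}{35} \approx 5.6094 \cdot 10^{6}$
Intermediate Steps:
$k{\left(T \right)} = \frac{1}{T}$
$F{\left(S,l \right)} = 15 + \frac{1}{S}$
$M = 373248$ ($M = 1944 \cdot 192 = 373248$)
$F{\left(35,-44 \right)} M = \left(15 + \frac{1}{35}\right) 373248 = \frac{526}{35} \cdot 373248 = \frac{196328448}{35}$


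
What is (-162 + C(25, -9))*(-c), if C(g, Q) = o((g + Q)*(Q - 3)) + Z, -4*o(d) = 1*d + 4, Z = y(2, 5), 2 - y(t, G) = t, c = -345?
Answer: -39675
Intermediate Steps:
y(t, G) = 2 - t
Z = 0 (Z = 2 - 1*2 = 2 - 2 = 0)
o(d) = -1 - d/4 (o(d) = -(1*d + 4)/4 = -(d + 4)/4 = -(4 + d)/4 = -1 - d/4)
C(g, Q) = -1 - (-3 + Q)*(Q + g)/4 (C(g, Q) = (-1 - (g + Q)*(Q - 3)/4) + 0 = (-1 - (Q + g)*(-3 + Q)/4) + 0 = (-1 - (-3 + Q)*(Q + g)/4) + 0 = -1 - (-3 + Q)*(Q + g)/4)
(-162 + C(25, -9))*(-c) = (-162 + (-1 - ¼*(-9)² + (¾)*(-9) + (¾)*25 - ¼*(-9)*25))*(-1*(-345)) = (-162 + (-1 - ¼*81 - 27/4 + 75/4 + 225/4))*345 = (-162 + (-1 - 81/4 - 27/4 + 75/4 + 225/4))*345 = (-162 + 47)*345 = -115*345 = -39675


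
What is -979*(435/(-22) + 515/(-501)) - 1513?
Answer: 18888559/1002 ≈ 18851.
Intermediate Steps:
-979*(435/(-22) + 515/(-501)) - 1513 = -979*(435*(-1/22) + 515*(-1/501)) - 1513 = -979*(-435/22 - 515/501) - 1513 = -979*(-229265/11022) - 1513 = 20404585/1002 - 1513 = 18888559/1002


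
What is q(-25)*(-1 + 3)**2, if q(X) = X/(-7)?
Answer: 100/7 ≈ 14.286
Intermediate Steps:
q(X) = -X/7 (q(X) = X*(-1/7) = -X/7)
q(-25)*(-1 + 3)**2 = (-1/7*(-25))*(-1 + 3)**2 = (25/7)*2**2 = (25/7)*4 = 100/7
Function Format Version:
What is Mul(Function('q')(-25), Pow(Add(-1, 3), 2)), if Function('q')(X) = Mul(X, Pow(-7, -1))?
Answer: Rational(100, 7) ≈ 14.286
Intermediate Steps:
Function('q')(X) = Mul(Rational(-1, 7), X) (Function('q')(X) = Mul(X, Rational(-1, 7)) = Mul(Rational(-1, 7), X))
Mul(Function('q')(-25), Pow(Add(-1, 3), 2)) = Mul(Mul(Rational(-1, 7), -25), Pow(Add(-1, 3), 2)) = Mul(Rational(25, 7), Pow(2, 2)) = Mul(Rational(25, 7), 4) = Rational(100, 7)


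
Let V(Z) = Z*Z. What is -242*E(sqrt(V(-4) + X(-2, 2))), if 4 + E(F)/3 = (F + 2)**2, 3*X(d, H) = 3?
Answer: -12342 - 2904*sqrt(17) ≈ -24316.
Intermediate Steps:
X(d, H) = 1 (X(d, H) = (1/3)*3 = 1)
V(Z) = Z**2
E(F) = -12 + 3*(2 + F)**2 (E(F) = -12 + 3*(F + 2)**2 = -12 + 3*(2 + F)**2)
-242*E(sqrt(V(-4) + X(-2, 2))) = -726*sqrt((-4)**2 + 1)*(4 + sqrt((-4)**2 + 1)) = -726*sqrt(16 + 1)*(4 + sqrt(16 + 1)) = -726*sqrt(17)*(4 + sqrt(17))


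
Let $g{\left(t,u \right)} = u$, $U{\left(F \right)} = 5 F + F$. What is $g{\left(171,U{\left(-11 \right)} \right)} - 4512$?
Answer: $-4578$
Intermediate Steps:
$U{\left(F \right)} = 6 F$
$g{\left(171,U{\left(-11 \right)} \right)} - 4512 = 6 \left(-11\right) - 4512 = -66 - 4512 = -4578$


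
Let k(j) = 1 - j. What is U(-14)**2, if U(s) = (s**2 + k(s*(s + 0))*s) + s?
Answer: 8479744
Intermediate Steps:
U(s) = s + s**2 + s*(1 - s**2) (U(s) = (s**2 + (1 - s*(s + 0))*s) + s = (s**2 + (1 - s*s)*s) + s = (s**2 + (1 - s**2)*s) + s = (s**2 + s*(1 - s**2)) + s = s + s**2 + s*(1 - s**2))
U(-14)**2 = (-14*(2 - 14 - 1*(-14)**2))**2 = (-14*(2 - 14 - 1*196))**2 = (-14*(2 - 14 - 196))**2 = (-14*(-208))**2 = 2912**2 = 8479744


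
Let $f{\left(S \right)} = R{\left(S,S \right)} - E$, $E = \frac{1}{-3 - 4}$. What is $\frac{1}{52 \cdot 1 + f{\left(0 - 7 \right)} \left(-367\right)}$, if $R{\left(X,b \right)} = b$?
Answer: $\frac{7}{17980} \approx 0.00038932$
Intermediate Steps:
$E = - \frac{1}{7}$ ($E = \frac{1}{-7} = - \frac{1}{7} \approx -0.14286$)
$f{\left(S \right)} = \frac{1}{7} + S$ ($f{\left(S \right)} = S - - \frac{1}{7} = S + \frac{1}{7} = \frac{1}{7} + S$)
$\frac{1}{52 \cdot 1 + f{\left(0 - 7 \right)} \left(-367\right)} = \frac{1}{52 \cdot 1 + \left(\frac{1}{7} + \left(0 - 7\right)\right) \left(-367\right)} = \frac{1}{52 + \left(\frac{1}{7} - 7\right) \left(-367\right)} = \frac{1}{52 - - \frac{17616}{7}} = \frac{1}{52 + \frac{17616}{7}} = \frac{1}{\frac{17980}{7}} = \frac{7}{17980}$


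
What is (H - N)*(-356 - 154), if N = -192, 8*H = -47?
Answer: -379695/4 ≈ -94924.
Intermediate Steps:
H = -47/8 (H = (⅛)*(-47) = -47/8 ≈ -5.8750)
(H - N)*(-356 - 154) = (-47/8 - 1*(-192))*(-356 - 154) = (-47/8 + 192)*(-510) = (1489/8)*(-510) = -379695/4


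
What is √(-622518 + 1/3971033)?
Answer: I*√9816550515564499069/3971033 ≈ 789.0*I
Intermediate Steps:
√(-622518 + 1/3971033) = √(-2472039521093/3971033) = I*√9816550515564499069/3971033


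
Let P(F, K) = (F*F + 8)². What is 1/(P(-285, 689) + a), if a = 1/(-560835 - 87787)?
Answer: 648622/4280127041051757 ≈ 1.5154e-10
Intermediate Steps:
a = -1/648622 (a = 1/(-648622) = -1/648622 ≈ -1.5417e-6)
P(F, K) = (8 + F²)² (P(F, K) = (F² + 8)² = (8 + F²)²)
1/(P(-285, 689) + a) = 1/((8 + (-285)²)² - 1/648622) = 1/((8 + 81225)² - 1/648622) = 1/(81233² - 1/648622) = 1/(6598800289 - 1/648622) = 1/(4280127041051757/648622) = 648622/4280127041051757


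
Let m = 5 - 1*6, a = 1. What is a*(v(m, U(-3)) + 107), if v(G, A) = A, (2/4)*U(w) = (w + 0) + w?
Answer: 95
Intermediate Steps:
U(w) = 4*w (U(w) = 2*((w + 0) + w) = 2*(w + w) = 2*(2*w) = 4*w)
m = -1 (m = 5 - 6 = -1)
a*(v(m, U(-3)) + 107) = 1*(4*(-3) + 107) = 1*(-12 + 107) = 1*95 = 95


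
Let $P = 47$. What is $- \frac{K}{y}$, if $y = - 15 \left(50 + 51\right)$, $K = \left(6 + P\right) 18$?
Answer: $\frac{318}{505} \approx 0.6297$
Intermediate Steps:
$K = 954$ ($K = \left(6 + 47\right) 18 = 53 \cdot 18 = 954$)
$y = -1515$ ($y = \left(-15\right) 101 = -1515$)
$- \frac{K}{y} = - \frac{954}{-1515} = - \frac{954 \left(-1\right)}{1515} = \left(-1\right) \left(- \frac{318}{505}\right) = \frac{318}{505}$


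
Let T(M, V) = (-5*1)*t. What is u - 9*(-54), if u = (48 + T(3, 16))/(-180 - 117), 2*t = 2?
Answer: 144299/297 ≈ 485.85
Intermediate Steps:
t = 1 (t = (½)*2 = 1)
T(M, V) = -5 (T(M, V) = -5*1*1 = -5*1 = -5)
u = -43/297 (u = (48 - 5)/(-180 - 117) = 43/(-297) = 43*(-1/297) = -43/297 ≈ -0.14478)
u - 9*(-54) = -43/297 - 9*(-54) = -43/297 + 486 = 144299/297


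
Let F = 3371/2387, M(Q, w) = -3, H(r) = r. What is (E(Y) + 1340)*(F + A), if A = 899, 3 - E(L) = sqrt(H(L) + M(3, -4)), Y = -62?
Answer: 2886488412/2387 - 2149284*I*sqrt(65)/2387 ≈ 1.2093e+6 - 7259.4*I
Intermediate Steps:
F = 3371/2387 (F = 3371*(1/2387) = 3371/2387 ≈ 1.4122)
E(L) = 3 - sqrt(-3 + L) (E(L) = 3 - sqrt(L - 3) = 3 - sqrt(-3 + L))
(E(Y) + 1340)*(F + A) = ((3 - sqrt(-3 - 62)) + 1340)*(3371/2387 + 899) = ((3 - sqrt(-65)) + 1340)*(2149284/2387) = ((3 - I*sqrt(65)) + 1340)*(2149284/2387) = (1343 - I*sqrt(65))*(2149284/2387) = 2886488412/2387 - 2149284*I*sqrt(65)/2387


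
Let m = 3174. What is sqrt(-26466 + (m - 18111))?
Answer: I*sqrt(41403) ≈ 203.48*I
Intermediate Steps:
sqrt(-26466 + (m - 18111)) = sqrt(-26466 + (3174 - 18111)) = sqrt(-26466 - 14937) = sqrt(-41403) = I*sqrt(41403)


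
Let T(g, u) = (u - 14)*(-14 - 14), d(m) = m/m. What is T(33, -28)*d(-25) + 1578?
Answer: 2754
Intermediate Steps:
d(m) = 1
T(g, u) = 392 - 28*u (T(g, u) = (-14 + u)*(-28) = 392 - 28*u)
T(33, -28)*d(-25) + 1578 = (392 - 28*(-28))*1 + 1578 = (392 + 784)*1 + 1578 = 1176*1 + 1578 = 1176 + 1578 = 2754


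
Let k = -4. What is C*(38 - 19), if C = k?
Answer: -76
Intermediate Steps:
C = -4
C*(38 - 19) = -4*(38 - 19) = -4*19 = -76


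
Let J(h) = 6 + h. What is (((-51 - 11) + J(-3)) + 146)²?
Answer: 7569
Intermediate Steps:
(((-51 - 11) + J(-3)) + 146)² = (((-51 - 11) + (6 - 3)) + 146)² = ((-62 + 3) + 146)² = (-59 + 146)² = 87² = 7569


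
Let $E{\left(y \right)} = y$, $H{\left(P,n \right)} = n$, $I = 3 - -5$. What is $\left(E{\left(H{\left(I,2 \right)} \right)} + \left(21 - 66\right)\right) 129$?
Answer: $-5547$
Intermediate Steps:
$I = 8$ ($I = 3 + 5 = 8$)
$\left(E{\left(H{\left(I,2 \right)} \right)} + \left(21 - 66\right)\right) 129 = \left(2 + \left(21 - 66\right)\right) 129 = \left(2 - 45\right) 129 = \left(-43\right) 129 = -5547$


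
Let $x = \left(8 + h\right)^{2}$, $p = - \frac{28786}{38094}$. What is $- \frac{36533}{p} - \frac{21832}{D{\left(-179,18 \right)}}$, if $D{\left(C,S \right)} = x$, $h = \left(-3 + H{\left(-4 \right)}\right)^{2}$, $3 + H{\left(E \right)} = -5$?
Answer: $\frac{11579226624715}{239513913} \approx 48345.0$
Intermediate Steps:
$H{\left(E \right)} = -8$ ($H{\left(E \right)} = -3 - 5 = -8$)
$h = 121$ ($h = \left(-3 - 8\right)^{2} = \left(-11\right)^{2} = 121$)
$p = - \frac{14393}{19047}$ ($p = \left(-28786\right) \frac{1}{38094} = - \frac{14393}{19047} \approx -0.75566$)
$x = 16641$ ($x = \left(8 + 121\right)^{2} = 129^{2} = 16641$)
$D{\left(C,S \right)} = 16641$
$- \frac{36533}{p} - \frac{21832}{D{\left(-179,18 \right)}} = - \frac{36533}{- \frac{14393}{19047}} - \frac{21832}{16641} = \left(-36533\right) \left(- \frac{19047}{14393}\right) - \frac{21832}{16641} = \frac{695844051}{14393} - \frac{21832}{16641} = \frac{11579226624715}{239513913}$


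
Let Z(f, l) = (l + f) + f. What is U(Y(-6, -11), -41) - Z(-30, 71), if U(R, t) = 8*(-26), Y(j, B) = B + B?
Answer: -219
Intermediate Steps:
Y(j, B) = 2*B
U(R, t) = -208
Z(f, l) = l + 2*f (Z(f, l) = (f + l) + f = l + 2*f)
U(Y(-6, -11), -41) - Z(-30, 71) = -208 - (71 + 2*(-30)) = -208 - (71 - 60) = -208 - 1*11 = -208 - 11 = -219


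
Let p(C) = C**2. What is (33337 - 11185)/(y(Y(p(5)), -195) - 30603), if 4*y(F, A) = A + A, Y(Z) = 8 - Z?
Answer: -14768/20467 ≈ -0.72155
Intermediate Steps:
y(F, A) = A/2 (y(F, A) = (A + A)/4 = (2*A)/4 = A/2)
(33337 - 11185)/(y(Y(p(5)), -195) - 30603) = (33337 - 11185)/((1/2)*(-195) - 30603) = 22152/(-195/2 - 30603) = 22152/(-61401/2) = 22152*(-2/61401) = -14768/20467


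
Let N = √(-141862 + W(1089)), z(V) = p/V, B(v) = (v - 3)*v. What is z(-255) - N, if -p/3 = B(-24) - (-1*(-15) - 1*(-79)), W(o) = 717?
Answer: 554/85 - I*√141145 ≈ 6.5176 - 375.69*I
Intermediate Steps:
B(v) = v*(-3 + v) (B(v) = (-3 + v)*v = v*(-3 + v))
p = -1662 (p = -3*(-24*(-3 - 24) - (-1*(-15) - 1*(-79))) = -3*(-24*(-27) - (15 + 79)) = -3*(648 - 1*94) = -3*(648 - 94) = -3*554 = -1662)
z(V) = -1662/V
N = I*√141145 (N = √(-141862 + 717) = √(-141145) = I*√141145 ≈ 375.69*I)
z(-255) - N = -1662/(-255) - I*√141145 = -1662*(-1/255) - I*√141145 = 554/85 - I*√141145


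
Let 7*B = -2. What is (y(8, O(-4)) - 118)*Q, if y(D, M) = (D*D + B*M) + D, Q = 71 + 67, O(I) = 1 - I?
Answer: -45816/7 ≈ -6545.1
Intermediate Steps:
B = -2/7 (B = (1/7)*(-2) = -2/7 ≈ -0.28571)
Q = 138
y(D, M) = D + D**2 - 2*M/7 (y(D, M) = (D*D - 2*M/7) + D = (D**2 - 2*M/7) + D = D + D**2 - 2*M/7)
(y(8, O(-4)) - 118)*Q = ((8 + 8**2 - 2*(1 - 1*(-4))/7) - 118)*138 = ((8 + 64 - 2*(1 + 4)/7) - 118)*138 = ((8 + 64 - 2/7*5) - 118)*138 = ((8 + 64 - 10/7) - 118)*138 = (494/7 - 118)*138 = -332/7*138 = -45816/7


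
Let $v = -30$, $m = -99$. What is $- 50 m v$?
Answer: $-148500$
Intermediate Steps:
$- 50 m v = \left(-50\right) \left(-99\right) \left(-30\right) = 4950 \left(-30\right) = -148500$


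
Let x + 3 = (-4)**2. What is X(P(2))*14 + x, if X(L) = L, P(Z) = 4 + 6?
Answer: 153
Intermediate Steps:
P(Z) = 10
x = 13 (x = -3 + (-4)**2 = -3 + 16 = 13)
X(P(2))*14 + x = 10*14 + 13 = 140 + 13 = 153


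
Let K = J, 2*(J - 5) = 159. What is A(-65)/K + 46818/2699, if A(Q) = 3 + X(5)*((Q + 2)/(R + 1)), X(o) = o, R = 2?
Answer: 7361646/456131 ≈ 16.139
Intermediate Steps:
A(Q) = 19/3 + 5*Q/3 (A(Q) = 3 + 5*((Q + 2)/(2 + 1)) = 3 + 5*((2 + Q)/3) = 3 + 5*((2 + Q)*(⅓)) = 3 + 5*(⅔ + Q/3) = 3 + (10/3 + 5*Q/3) = 19/3 + 5*Q/3)
J = 169/2 (J = 5 + (½)*159 = 5 + 159/2 = 169/2 ≈ 84.500)
K = 169/2 ≈ 84.500
A(-65)/K + 46818/2699 = (19/3 + (5/3)*(-65))/(169/2) + 46818/2699 = (19/3 - 325/3)*(2/169) + 46818*(1/2699) = -102*2/169 + 46818/2699 = -204/169 + 46818/2699 = 7361646/456131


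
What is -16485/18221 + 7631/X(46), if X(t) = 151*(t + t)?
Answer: -12852167/36160876 ≈ -0.35542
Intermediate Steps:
X(t) = 302*t (X(t) = 151*(2*t) = 302*t)
-16485/18221 + 7631/X(46) = -16485/18221 + 7631/((302*46)) = -16485*1/18221 + 7631/13892 = -2355/2603 + 7631*(1/13892) = -2355/2603 + 7631/13892 = -12852167/36160876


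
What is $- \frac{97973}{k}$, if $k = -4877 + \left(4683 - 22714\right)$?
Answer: $\frac{97973}{22908} \approx 4.2768$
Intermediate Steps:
$k = -22908$ ($k = -4877 + \left(4683 - 22714\right) = -4877 - 18031 = -22908$)
$- \frac{97973}{k} = - \frac{97973}{-22908} = \left(-97973\right) \left(- \frac{1}{22908}\right) = \frac{97973}{22908}$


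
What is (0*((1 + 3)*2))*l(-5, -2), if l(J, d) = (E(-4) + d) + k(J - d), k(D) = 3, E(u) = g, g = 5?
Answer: 0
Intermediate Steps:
E(u) = 5
l(J, d) = 8 + d (l(J, d) = (5 + d) + 3 = 8 + d)
(0*((1 + 3)*2))*l(-5, -2) = (0*((1 + 3)*2))*(8 - 2) = (0*(4*2))*6 = (0*8)*6 = 0*6 = 0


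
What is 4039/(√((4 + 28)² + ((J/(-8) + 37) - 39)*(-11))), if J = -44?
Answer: 4039*√438/657 ≈ 128.66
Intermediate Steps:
4039/(√((4 + 28)² + ((J/(-8) + 37) - 39)*(-11))) = 4039/(√((4 + 28)² + ((-44/(-8) + 37) - 39)*(-11))) = 4039/(√(32² + ((-44*(-⅛) + 37) - 39)*(-11))) = 4039/(√(1024 + ((11/2 + 37) - 39)*(-11))) = 4039/(√(1024 + (85/2 - 39)*(-11))) = 4039/(√(1024 + (7/2)*(-11))) = 4039/(√(1024 - 77/2)) = 4039/(√(1971/2)) = 4039/((3*√438/2)) = 4039*(√438/657) = 4039*√438/657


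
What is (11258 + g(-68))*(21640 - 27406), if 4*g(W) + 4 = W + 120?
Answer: -64982820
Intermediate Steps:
g(W) = 29 + W/4 (g(W) = -1 + (W + 120)/4 = -1 + (120 + W)/4 = -1 + (30 + W/4) = 29 + W/4)
(11258 + g(-68))*(21640 - 27406) = (11258 + (29 + (¼)*(-68)))*(21640 - 27406) = (11258 + (29 - 17))*(-5766) = (11258 + 12)*(-5766) = 11270*(-5766) = -64982820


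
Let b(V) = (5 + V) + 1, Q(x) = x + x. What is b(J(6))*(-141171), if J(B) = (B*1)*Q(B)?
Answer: -11011338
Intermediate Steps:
Q(x) = 2*x
J(B) = 2*B² (J(B) = (B*1)*(2*B) = B*(2*B) = 2*B²)
b(V) = 6 + V
b(J(6))*(-141171) = (6 + 2*6²)*(-141171) = (6 + 2*36)*(-141171) = (6 + 72)*(-141171) = 78*(-141171) = -11011338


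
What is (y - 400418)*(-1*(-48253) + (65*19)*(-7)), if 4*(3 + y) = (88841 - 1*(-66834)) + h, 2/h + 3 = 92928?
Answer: -1330535565370346/92925 ≈ -1.4318e+10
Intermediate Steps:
h = 2/92925 (h = 2/(-3 + 92928) = 2/92925 ≈ 2.1523e-5)
y = 14464984277/371700 (y = -3 + ((88841 - 1*(-66834)) + 2/92925)/4 = -3 + ((88841 + 66834) + 2/92925)/4 = -3 + (155675 + 2/92925)/4 = -3 + (1/4)*(14466099377/92925) = -3 + 14466099377/371700 = 14464984277/371700 ≈ 38916.)
(y - 400418)*(-1*(-48253) + (65*19)*(-7)) = (14464984277/371700 - 400418)*(-1*(-48253) + (65*19)*(-7)) = -134370386323*(48253 + 1235*(-7))/371700 = -134370386323*(48253 - 8645)/371700 = -134370386323/371700*39608 = -1330535565370346/92925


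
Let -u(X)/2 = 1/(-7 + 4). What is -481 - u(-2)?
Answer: -1445/3 ≈ -481.67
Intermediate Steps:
u(X) = ⅔ (u(X) = -2/(-7 + 4) = -2/(-3) = -2*(-⅓) = ⅔)
-481 - u(-2) = -481 - 1*⅔ = -481 - ⅔ = -1445/3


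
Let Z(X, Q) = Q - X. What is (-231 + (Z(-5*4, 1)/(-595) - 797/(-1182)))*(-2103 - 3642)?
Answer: 8864294093/6698 ≈ 1.3234e+6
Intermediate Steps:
(-231 + (Z(-5*4, 1)/(-595) - 797/(-1182)))*(-2103 - 3642) = (-231 + ((1 - (-5)*4)/(-595) - 797/(-1182)))*(-2103 - 3642) = (-231 + ((1 - 1*(-20))*(-1/595) - 797*(-1/1182)))*(-5745) = (-231 + ((1 + 20)*(-1/595) + 797/1182))*(-5745) = (-231 + (21*(-1/595) + 797/1182))*(-5745) = (-231 + (-3/85 + 797/1182))*(-5745) = (-231 + 64199/100470)*(-5745) = -23144371/100470*(-5745) = 8864294093/6698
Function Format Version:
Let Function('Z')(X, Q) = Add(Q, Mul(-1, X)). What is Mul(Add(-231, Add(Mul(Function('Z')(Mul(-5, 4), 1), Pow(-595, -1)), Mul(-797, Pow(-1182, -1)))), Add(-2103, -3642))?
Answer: Rational(8864294093, 6698) ≈ 1.3234e+6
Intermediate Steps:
Mul(Add(-231, Add(Mul(Function('Z')(Mul(-5, 4), 1), Pow(-595, -1)), Mul(-797, Pow(-1182, -1)))), Add(-2103, -3642)) = Mul(Add(-231, Add(Mul(Add(1, Mul(-1, Mul(-5, 4))), Pow(-595, -1)), Mul(-797, Pow(-1182, -1)))), Add(-2103, -3642)) = Mul(Add(-231, Add(Mul(Add(1, Mul(-1, -20)), Rational(-1, 595)), Mul(-797, Rational(-1, 1182)))), -5745) = Mul(Add(-231, Add(Mul(Add(1, 20), Rational(-1, 595)), Rational(797, 1182))), -5745) = Mul(Add(-231, Add(Mul(21, Rational(-1, 595)), Rational(797, 1182))), -5745) = Mul(Add(-231, Add(Rational(-3, 85), Rational(797, 1182))), -5745) = Mul(Add(-231, Rational(64199, 100470)), -5745) = Mul(Rational(-23144371, 100470), -5745) = Rational(8864294093, 6698)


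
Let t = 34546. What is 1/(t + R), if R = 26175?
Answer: 1/60721 ≈ 1.6469e-5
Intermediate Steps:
1/(t + R) = 1/(34546 + 26175) = 1/60721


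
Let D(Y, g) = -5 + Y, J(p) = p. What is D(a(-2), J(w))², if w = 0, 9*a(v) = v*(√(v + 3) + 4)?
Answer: 3025/81 ≈ 37.346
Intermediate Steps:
a(v) = v*(4 + √(3 + v))/9 (a(v) = (v*(√(v + 3) + 4))/9 = (v*(√(3 + v) + 4))/9 = (v*(4 + √(3 + v)))/9 = v*(4 + √(3 + v))/9)
D(a(-2), J(w))² = (-5 + (⅑)*(-2)*(4 + √(3 - 2)))² = (-5 + (⅑)*(-2)*(4 + √1))² = (-5 + (⅑)*(-2)*(4 + 1))² = (-5 + (⅑)*(-2)*5)² = (-5 - 10/9)² = (-55/9)² = 3025/81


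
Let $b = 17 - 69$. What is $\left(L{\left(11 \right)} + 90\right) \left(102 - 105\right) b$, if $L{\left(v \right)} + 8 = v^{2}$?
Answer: $31668$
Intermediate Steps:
$L{\left(v \right)} = -8 + v^{2}$
$b = -52$ ($b = 17 - 69 = -52$)
$\left(L{\left(11 \right)} + 90\right) \left(102 - 105\right) b = \left(\left(-8 + 11^{2}\right) + 90\right) \left(102 - 105\right) \left(-52\right) = \left(\left(-8 + 121\right) + 90\right) \left(-3\right) \left(-52\right) = \left(113 + 90\right) \left(-3\right) \left(-52\right) = 203 \left(-3\right) \left(-52\right) = \left(-609\right) \left(-52\right) = 31668$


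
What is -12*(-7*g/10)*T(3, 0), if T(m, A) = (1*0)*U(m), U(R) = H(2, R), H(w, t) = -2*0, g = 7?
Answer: 0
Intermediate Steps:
H(w, t) = 0
U(R) = 0
T(m, A) = 0 (T(m, A) = (1*0)*0 = 0*0 = 0)
-12*(-7*g/10)*T(3, 0) = -12*(-49/10)*0 = -12*(-7*7/10)*0 = -(-294)*0/5 = -12*0 = 0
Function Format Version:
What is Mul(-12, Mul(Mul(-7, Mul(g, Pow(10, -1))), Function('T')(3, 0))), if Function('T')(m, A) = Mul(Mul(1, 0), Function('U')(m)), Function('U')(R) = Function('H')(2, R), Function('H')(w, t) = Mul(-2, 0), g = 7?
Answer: 0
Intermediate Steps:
Function('H')(w, t) = 0
Function('U')(R) = 0
Function('T')(m, A) = 0 (Function('T')(m, A) = Mul(Mul(1, 0), 0) = Mul(0, 0) = 0)
Mul(-12, Mul(Mul(-7, Mul(g, Pow(10, -1))), Function('T')(3, 0))) = Mul(-12, Mul(Mul(-7, Mul(7, Pow(10, -1))), 0)) = Mul(-12, Mul(Mul(-7, Mul(7, Rational(1, 10))), 0)) = Mul(-12, Mul(Mul(-7, Rational(7, 10)), 0)) = Mul(-12, Mul(Rational(-49, 10), 0)) = Mul(-12, 0) = 0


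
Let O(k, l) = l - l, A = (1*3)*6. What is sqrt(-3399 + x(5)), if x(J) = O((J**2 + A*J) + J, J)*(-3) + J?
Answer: I*sqrt(3394) ≈ 58.258*I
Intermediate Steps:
A = 18 (A = 3*6 = 18)
O(k, l) = 0
x(J) = J (x(J) = 0*(-3) + J = 0 + J = J)
sqrt(-3399 + x(5)) = sqrt(-3399 + 5) = sqrt(-3394) = I*sqrt(3394)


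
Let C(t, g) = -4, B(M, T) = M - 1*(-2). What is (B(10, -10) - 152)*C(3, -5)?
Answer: 560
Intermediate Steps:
B(M, T) = 2 + M (B(M, T) = M + 2 = 2 + M)
(B(10, -10) - 152)*C(3, -5) = ((2 + 10) - 152)*(-4) = (12 - 152)*(-4) = -140*(-4) = 560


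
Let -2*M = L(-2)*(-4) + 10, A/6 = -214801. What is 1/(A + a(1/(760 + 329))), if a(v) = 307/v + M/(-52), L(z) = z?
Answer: -52/49633107 ≈ -1.0477e-6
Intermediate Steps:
A = -1288806 (A = 6*(-214801) = -1288806)
M = -9 (M = -(-2*(-4) + 10)/2 = -(8 + 10)/2 = -½*18 = -9)
a(v) = 9/52 + 307/v (a(v) = 307/v - 9/(-52) = 307/v - 9*(-1/52) = 307/v + 9/52 = 9/52 + 307/v)
1/(A + a(1/(760 + 329))) = 1/(-1288806 + (9/52 + 307/(1/(760 + 329)))) = 1/(-1288806 + (9/52 + 307/(1/1089))) = 1/(-1288806 + (9/52 + 307*1089)) = 1/(-1288806 + (9/52 + 334323)) = 1/(-1288806 + 17384805/52) = 1/(-49633107/52) = -52/49633107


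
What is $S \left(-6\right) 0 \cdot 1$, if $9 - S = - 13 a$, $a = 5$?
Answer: $0$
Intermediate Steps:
$S = 74$ ($S = 9 - \left(-13\right) 5 = 9 - -65 = 9 + 65 = 74$)
$S \left(-6\right) 0 \cdot 1 = 74 \left(-6\right) 0 \cdot 1 = 74 \cdot 0 \cdot 1 = 74 \cdot 0 = 0$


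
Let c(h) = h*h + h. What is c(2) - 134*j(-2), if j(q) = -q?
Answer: -262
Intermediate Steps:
c(h) = h + h**2 (c(h) = h**2 + h = h + h**2)
c(2) - 134*j(-2) = 2*(1 + 2) - (-134)*(-2) = 2*3 - 134*2 = 6 - 268 = -262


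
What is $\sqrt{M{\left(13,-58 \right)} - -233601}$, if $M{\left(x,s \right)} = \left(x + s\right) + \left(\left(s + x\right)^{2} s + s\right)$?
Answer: $4 \sqrt{7253} \approx 340.66$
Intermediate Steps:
$M{\left(x,s \right)} = x + 2 s + s \left(s + x\right)^{2}$ ($M{\left(x,s \right)} = \left(s + x\right) + \left(s \left(s + x\right)^{2} + s\right) = \left(s + x\right) + \left(s + s \left(s + x\right)^{2}\right) = x + 2 s + s \left(s + x\right)^{2}$)
$\sqrt{M{\left(13,-58 \right)} - -233601} = \sqrt{\left(13 + 2 \left(-58\right) - 58 \left(-58 + 13\right)^{2}\right) - -233601} = \sqrt{\left(13 - 116 - 58 \left(-45\right)^{2}\right) + 233601} = \sqrt{\left(13 - 116 - 117450\right) + 233601} = \sqrt{-117553 + 233601} = \sqrt{116048} = 4 \sqrt{7253}$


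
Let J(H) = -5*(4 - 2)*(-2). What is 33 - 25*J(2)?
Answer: -467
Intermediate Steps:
J(H) = 20 (J(H) = -5*2*(-2) = -10*(-2) = 20)
33 - 25*J(2) = 33 - 25*20 = 33 - 500 = -467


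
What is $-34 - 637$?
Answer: $-671$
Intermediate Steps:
$-34 - 637 = -671$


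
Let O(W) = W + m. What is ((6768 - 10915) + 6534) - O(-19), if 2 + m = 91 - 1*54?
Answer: 2371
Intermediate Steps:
m = 35 (m = -2 + (91 - 1*54) = -2 + (91 - 54) = -2 + 37 = 35)
O(W) = 35 + W (O(W) = W + 35 = 35 + W)
((6768 - 10915) + 6534) - O(-19) = ((6768 - 10915) + 6534) - (35 - 19) = (-4147 + 6534) - 1*16 = 2387 - 16 = 2371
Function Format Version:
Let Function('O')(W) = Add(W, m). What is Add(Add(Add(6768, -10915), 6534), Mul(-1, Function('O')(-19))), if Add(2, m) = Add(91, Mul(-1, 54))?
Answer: 2371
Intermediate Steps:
m = 35 (m = Add(-2, Add(91, Mul(-1, 54))) = Add(-2, Add(91, -54)) = Add(-2, 37) = 35)
Function('O')(W) = Add(35, W) (Function('O')(W) = Add(W, 35) = Add(35, W))
Add(Add(Add(6768, -10915), 6534), Mul(-1, Function('O')(-19))) = Add(Add(Add(6768, -10915), 6534), Mul(-1, Add(35, -19))) = Add(Add(-4147, 6534), Mul(-1, 16)) = Add(2387, -16) = 2371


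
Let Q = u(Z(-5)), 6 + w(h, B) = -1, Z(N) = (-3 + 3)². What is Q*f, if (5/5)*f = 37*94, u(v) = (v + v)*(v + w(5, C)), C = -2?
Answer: 0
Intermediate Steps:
Z(N) = 0 (Z(N) = 0² = 0)
w(h, B) = -7 (w(h, B) = -6 - 1 = -7)
u(v) = 2*v*(-7 + v) (u(v) = (v + v)*(v - 7) = (2*v)*(-7 + v) = 2*v*(-7 + v))
Q = 0 (Q = 2*0*(-7 + 0) = 2*0*(-7) = 0)
f = 3478 (f = 37*94 = 3478)
Q*f = 0*3478 = 0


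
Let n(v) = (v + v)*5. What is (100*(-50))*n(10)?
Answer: -500000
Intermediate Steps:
n(v) = 10*v (n(v) = (2*v)*5 = 10*v)
(100*(-50))*n(10) = (100*(-50))*(10*10) = -5000*100 = -500000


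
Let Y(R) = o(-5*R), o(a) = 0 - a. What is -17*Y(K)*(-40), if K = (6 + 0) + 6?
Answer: 40800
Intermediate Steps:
o(a) = -a
K = 12 (K = 6 + 6 = 12)
Y(R) = 5*R (Y(R) = -(-5)*R = 5*R)
-17*Y(K)*(-40) = -85*12*(-40) = -17*60*(-40) = -1020*(-40) = 40800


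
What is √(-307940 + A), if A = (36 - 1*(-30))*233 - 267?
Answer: I*√292829 ≈ 541.14*I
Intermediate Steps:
A = 15111 (A = (36 + 30)*233 - 267 = 66*233 - 267 = 15378 - 267 = 15111)
√(-307940 + A) = √(-307940 + 15111) = √(-292829) = I*√292829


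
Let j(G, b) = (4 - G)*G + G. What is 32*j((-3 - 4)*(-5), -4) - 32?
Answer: -33632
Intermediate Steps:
j(G, b) = G + G*(4 - G) (j(G, b) = G*(4 - G) + G = G + G*(4 - G))
32*j((-3 - 4)*(-5), -4) - 32 = 32*(((-3 - 4)*(-5))*(5 - (-3 - 4)*(-5))) - 32 = 32*((-7*(-5))*(5 - (-7)*(-5))) - 32 = 32*(35*(5 - 1*35)) - 32 = 32*(35*(5 - 35)) - 32 = 32*(35*(-30)) - 32 = 32*(-1050) - 32 = -33600 - 32 = -33632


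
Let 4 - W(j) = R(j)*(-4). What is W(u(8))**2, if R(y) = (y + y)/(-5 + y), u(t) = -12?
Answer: 26896/289 ≈ 93.066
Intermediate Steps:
u(t) = -12 (u(t) = -2*6 = -12)
R(y) = 2*y/(-5 + y) (R(y) = (2*y)/(-5 + y) = 2*y/(-5 + y))
W(j) = 4 + 8*j/(-5 + j) (W(j) = 4 - 2*j/(-5 + j)*(-4) = 4 - (-8)*j/(-5 + j) = 4 + 8*j/(-5 + j))
W(u(8))**2 = (4*(-5 + 3*(-12))/(-5 - 12))**2 = (4*(-5 - 36)/(-17))**2 = (4*(-1/17)*(-41))**2 = (164/17)**2 = 26896/289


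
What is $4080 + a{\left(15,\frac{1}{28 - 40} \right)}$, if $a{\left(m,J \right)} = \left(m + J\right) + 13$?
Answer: $\frac{49295}{12} \approx 4107.9$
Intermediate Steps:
$a{\left(m,J \right)} = 13 + J + m$ ($a{\left(m,J \right)} = \left(J + m\right) + 13 = 13 + J + m$)
$4080 + a{\left(15,\frac{1}{28 - 40} \right)} = 4080 + \left(13 + \frac{1}{28 - 40} + 15\right) = 4080 + \left(13 + \frac{1}{-12} + 15\right) = 4080 + \left(13 - \frac{1}{12} + 15\right) = 4080 + \frac{335}{12} = \frac{49295}{12}$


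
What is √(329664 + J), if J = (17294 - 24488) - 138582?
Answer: 12*√1277 ≈ 428.82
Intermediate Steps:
J = -145776 (J = -7194 - 138582 = -145776)
√(329664 + J) = √(329664 - 145776) = √183888 = 12*√1277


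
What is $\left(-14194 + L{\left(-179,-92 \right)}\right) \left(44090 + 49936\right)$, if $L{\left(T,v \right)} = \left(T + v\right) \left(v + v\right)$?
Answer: $3353907420$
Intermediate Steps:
$L{\left(T,v \right)} = 2 v \left(T + v\right)$ ($L{\left(T,v \right)} = \left(T + v\right) 2 v = 2 v \left(T + v\right)$)
$\left(-14194 + L{\left(-179,-92 \right)}\right) \left(44090 + 49936\right) = \left(-14194 + 2 \left(-92\right) \left(-179 - 92\right)\right) \left(44090 + 49936\right) = \left(-14194 + 2 \left(-92\right) \left(-271\right)\right) 94026 = \left(-14194 + 49864\right) 94026 = 35670 \cdot 94026 = 3353907420$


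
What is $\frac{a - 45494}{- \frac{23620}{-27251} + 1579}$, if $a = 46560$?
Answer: $\frac{29049566}{43052949} \approx 0.67474$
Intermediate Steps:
$\frac{a - 45494}{- \frac{23620}{-27251} + 1579} = \frac{46560 - 45494}{- \frac{23620}{-27251} + 1579} = \frac{1066}{\left(-23620\right) \left(- \frac{1}{27251}\right) + 1579} = \frac{1066}{\frac{23620}{27251} + 1579} = \frac{1066}{\frac{43052949}{27251}} = 1066 \cdot \frac{27251}{43052949} = \frac{29049566}{43052949}$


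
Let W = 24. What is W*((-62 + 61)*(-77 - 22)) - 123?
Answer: 2253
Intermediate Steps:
W*((-62 + 61)*(-77 - 22)) - 123 = 24*((-62 + 61)*(-77 - 22)) - 123 = 24*(-1*(-99)) - 123 = 24*99 - 123 = 2376 - 123 = 2253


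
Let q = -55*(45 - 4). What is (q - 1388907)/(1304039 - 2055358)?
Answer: 1391162/751319 ≈ 1.8516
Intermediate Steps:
q = -2255 (q = -55*41 = -2255)
(q - 1388907)/(1304039 - 2055358) = (-2255 - 1388907)/(1304039 - 2055358) = -1391162/(-751319) = -1391162*(-1/751319) = 1391162/751319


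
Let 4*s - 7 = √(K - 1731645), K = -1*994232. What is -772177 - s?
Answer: -3088715/4 - I*√2725877/4 ≈ -7.7218e+5 - 412.76*I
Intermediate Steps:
K = -994232
s = 7/4 + I*√2725877/4 (s = 7/4 + √(-994232 - 1731645)/4 = 7/4 + √(-2725877)/4 = 7/4 + (I*√2725877)/4 = 7/4 + I*√2725877/4 ≈ 1.75 + 412.76*I)
-772177 - s = -772177 - (7/4 + I*√2725877/4) = -772177 + (-7/4 - I*√2725877/4) = -3088715/4 - I*√2725877/4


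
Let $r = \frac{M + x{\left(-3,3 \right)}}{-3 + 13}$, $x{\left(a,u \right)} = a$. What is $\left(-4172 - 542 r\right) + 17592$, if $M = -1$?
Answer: $\frac{68184}{5} \approx 13637.0$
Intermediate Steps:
$r = - \frac{2}{5}$ ($r = \frac{-1 - 3}{-3 + 13} = - \frac{4}{10} = \left(-4\right) \frac{1}{10} = - \frac{2}{5} \approx -0.4$)
$\left(-4172 - 542 r\right) + 17592 = \left(-4172 - - \frac{1084}{5}\right) + 17592 = \left(-4172 + \frac{1084}{5}\right) + 17592 = - \frac{19776}{5} + 17592 = \frac{68184}{5}$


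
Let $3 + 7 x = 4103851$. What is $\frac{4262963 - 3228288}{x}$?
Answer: $\frac{1034675}{586264} \approx 1.7649$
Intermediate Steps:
$x = 586264$ ($x = - \frac{3}{7} + \frac{1}{7} \cdot 4103851 = - \frac{3}{7} + \frac{4103851}{7} = 586264$)
$\frac{4262963 - 3228288}{x} = \frac{4262963 - 3228288}{586264} = \left(4262963 - 3228288\right) \frac{1}{586264} = 1034675 \cdot \frac{1}{586264} = \frac{1034675}{586264}$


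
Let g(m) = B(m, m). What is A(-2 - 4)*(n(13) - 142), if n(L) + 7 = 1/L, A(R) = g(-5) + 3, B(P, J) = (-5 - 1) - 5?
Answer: 15488/13 ≈ 1191.4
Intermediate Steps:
B(P, J) = -11 (B(P, J) = -6 - 5 = -11)
g(m) = -11
A(R) = -8 (A(R) = -11 + 3 = -8)
n(L) = -7 + 1/L
A(-2 - 4)*(n(13) - 142) = -8*((-7 + 1/13) - 142) = -8*(-90/13 - 142) = -8*(-1936/13) = 15488/13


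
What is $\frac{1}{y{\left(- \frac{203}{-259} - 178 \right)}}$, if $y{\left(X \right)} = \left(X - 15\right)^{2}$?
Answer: $\frac{1369}{50580544} \approx 2.7066 \cdot 10^{-5}$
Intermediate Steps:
$y{\left(X \right)} = \left(-15 + X\right)^{2}$
$\frac{1}{y{\left(- \frac{203}{-259} - 178 \right)}} = \frac{1}{\left(-15 - \left(178 + \frac{203}{-259}\right)\right)^{2}} = \frac{1}{\left(-15 - \frac{6557}{37}\right)^{2}} = \frac{1}{\left(- \frac{7112}{37}\right)^{2}} = \frac{1}{\frac{50580544}{1369}} = \frac{1369}{50580544}$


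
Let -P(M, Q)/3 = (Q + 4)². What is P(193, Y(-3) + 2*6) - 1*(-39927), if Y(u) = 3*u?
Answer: 39780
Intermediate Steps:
P(M, Q) = -3*(4 + Q)² (P(M, Q) = -3*(Q + 4)² = -3*(4 + Q)²)
P(193, Y(-3) + 2*6) - 1*(-39927) = -3*(4 + (3*(-3) + 2*6))² - 1*(-39927) = -3*(4 + (-9 + 12))² + 39927 = -3*(4 + 3)² + 39927 = -3*7² + 39927 = -3*49 + 39927 = -147 + 39927 = 39780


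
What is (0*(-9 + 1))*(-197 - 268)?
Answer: 0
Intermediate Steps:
(0*(-9 + 1))*(-197 - 268) = (0*(-8))*(-465) = 0*(-465) = 0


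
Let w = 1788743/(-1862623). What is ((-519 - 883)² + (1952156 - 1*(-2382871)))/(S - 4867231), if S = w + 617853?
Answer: -11735700215113/7914990987237 ≈ -1.4827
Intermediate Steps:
w = -1788743/1862623 (w = 1788743*(-1/1862623) = -1788743/1862623 ≈ -0.96034)
S = 1150825419676/1862623 (S = -1788743/1862623 + 617853 = 1150825419676/1862623 ≈ 6.1785e+5)
((-519 - 883)² + (1952156 - 1*(-2382871)))/(S - 4867231) = ((-519 - 883)² + (1952156 - 1*(-2382871)))/(1150825419676/1862623 - 4867231) = ((-1402)² + (1952156 + 2382871))/(-7914990987237/1862623) = (1965604 + 4335027)*(-1862623/7914990987237) = 6300631*(-1862623/7914990987237) = -11735700215113/7914990987237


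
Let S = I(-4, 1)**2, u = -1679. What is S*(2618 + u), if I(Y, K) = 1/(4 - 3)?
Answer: 939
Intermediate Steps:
I(Y, K) = 1 (I(Y, K) = 1/1 = 1)
S = 1 (S = 1**2 = 1)
S*(2618 + u) = 1*(2618 - 1679) = 1*939 = 939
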